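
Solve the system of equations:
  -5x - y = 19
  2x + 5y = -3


Using Cramer's rule:
Determinant D = (-5)(5) - (2)(-1) = -25 + 2 = -23
Dx = (19)(5) - (-3)(-1) = 95 - 3 = 92
Dy = (-5)(-3) - (2)(19) = 15 - 38 = -23
x = Dx/D = 92/-23 = -4
y = Dy/D = -23/-23 = 1

x = -4, y = 1


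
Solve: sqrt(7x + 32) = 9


Square both sides: 7x + 32 = 9^2 = 81
7x = 81 - 32 = 49
x = 7
Check: sqrt(7*7 + 32) = sqrt(81) = 9 ✓

x = 7


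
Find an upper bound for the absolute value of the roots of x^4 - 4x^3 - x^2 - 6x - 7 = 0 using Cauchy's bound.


Cauchy's bound: all roots r satisfy |r| <= 1 + max(|a_i/a_n|) for i = 0,...,n-1
where a_n is the leading coefficient.

Coefficients: [1, -4, -1, -6, -7]
Leading coefficient a_n = 1
Ratios |a_i/a_n|: 4, 1, 6, 7
Maximum ratio: 7
Cauchy's bound: |r| <= 1 + 7 = 8

Upper bound = 8


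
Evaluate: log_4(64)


We need the exponent such that 4^? = 64
4^3 = 64
Therefore log_4(64) = 3

3


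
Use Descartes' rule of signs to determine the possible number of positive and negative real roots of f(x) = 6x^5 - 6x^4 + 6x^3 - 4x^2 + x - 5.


Descartes' rule of signs:

For positive roots, count sign changes in f(x) = 6x^5 - 6x^4 + 6x^3 - 4x^2 + x - 5:
Signs of coefficients: +, -, +, -, +, -
Number of sign changes: 5
Possible positive real roots: 5, 3, 1

For negative roots, examine f(-x) = -6x^5 - 6x^4 - 6x^3 - 4x^2 - x - 5:
Signs of coefficients: -, -, -, -, -, -
Number of sign changes: 0
Possible negative real roots: 0

Positive roots: 5 or 3 or 1; Negative roots: 0


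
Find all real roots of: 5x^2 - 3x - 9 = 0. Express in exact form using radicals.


Using the quadratic formula: x = (-b ± sqrt(b^2 - 4ac)) / (2a)
Here a = 5, b = -3, c = -9
Discriminant = b^2 - 4ac = (-3)^2 - 4(5)(-9) = 9 + 180 = 189
Since discriminant = 189 > 0, there are two real roots.
x = (3 ± 3*sqrt(21)) / 10
Numerically: x ≈ 1.6748 or x ≈ -1.0748

x = (3 + 3*sqrt(21)) / 10 or x = (3 - 3*sqrt(21)) / 10


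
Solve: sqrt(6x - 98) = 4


Square both sides: 6x - 98 = 4^2 = 16
6x = 16 + 98 = 114
x = 19
Check: sqrt(6*19 - 98) = sqrt(16) = 4 ✓

x = 19


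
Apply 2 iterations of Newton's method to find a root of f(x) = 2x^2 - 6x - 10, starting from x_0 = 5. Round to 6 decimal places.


Newton's method: x_(n+1) = x_n - f(x_n)/f'(x_n)
f(x) = 2x^2 - 6x - 10
f'(x) = 4x - 6

Iteration 1:
  f(5.000000) = 10.000000
  f'(5.000000) = 14.000000
  x_1 = 5.000000 - (10.000000)/(14.000000) = 4.285714

Iteration 2:
  f(4.285714) = 1.020408
  f'(4.285714) = 11.142857
  x_2 = 4.285714 - (1.020408)/(11.142857) = 4.194139

x_2 = 4.194139


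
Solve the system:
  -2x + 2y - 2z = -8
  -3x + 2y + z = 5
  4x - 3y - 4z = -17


Using Cramer's rule. Expand each determinant along the first row.
D  = (-2)*[2*(-4) - 1*(-3)] - 2*[(-3)*(-4) - 1*4] + (-2)*[(-3)*(-3) - 2*4]
  = (-2)*(-5) - 2*(8) + (-2)*(1) = -8
Dx = (-8)*[2*(-4) - 1*(-3)] - 2*[5*(-4) - 1*(-17)] + (-2)*[5*(-3) - 2*(-17)]
  = (-8)*(-5) - 2*(-3) + (-2)*(19) = 8
Dy = (-2)*[5*(-4) - 1*(-17)] - (-8)*[(-3)*(-4) - 1*4] + (-2)*[(-3)*(-17) - 5*4]
  = (-2)*(-3) - (-8)*(8) + (-2)*(31) = 8
Dz = (-2)*[2*(-17) - 5*(-3)] - 2*[(-3)*(-17) - 5*4] + (-8)*[(-3)*(-3) - 2*4]
  = (-2)*(-19) - 2*(31) + (-8)*(1) = -32
x = Dx/D = 8/-8 = -1, y = Dy/D = 8/-8 = -1, z = Dz/D = -32/-8 = 4
Check eq1: (-2)(-1) + (2)(-1) + (-2)(4) = -8 = -8 ✓
Check eq2: (-3)(-1) + (2)(-1) + (1)(4) = 5 = 5 ✓
Check eq3: (4)(-1) + (-3)(-1) + (-4)(4) = -17 = -17 ✓

x = -1, y = -1, z = 4


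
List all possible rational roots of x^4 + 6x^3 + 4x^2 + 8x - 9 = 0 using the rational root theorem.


Rational root theorem: possible roots are ±p/q where:
  p divides the constant term (-9): p ∈ {1, 3, 9}
  q divides the leading coefficient (1): q ∈ {1}

All possible rational roots: -9, -3, -1, 1, 3, 9

-9, -3, -1, 1, 3, 9


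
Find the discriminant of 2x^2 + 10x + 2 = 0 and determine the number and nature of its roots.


For ax^2 + bx + c = 0, discriminant D = b^2 - 4ac
Here a = 2, b = 10, c = 2
D = (10)^2 - 4(2)(2) = 100 - 16 = 84

D = 84 > 0 but not a perfect square
The equation has 2 distinct real irrational roots.

Discriminant = 84, 2 distinct real irrational roots


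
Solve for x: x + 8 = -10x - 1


Starting with: x + 8 = -10x - 1
Move all x terms to left: (1 + 10)x = -1 - 8
Simplify: 11x = -9
Divide both sides by 11: x = -9/11

x = -9/11


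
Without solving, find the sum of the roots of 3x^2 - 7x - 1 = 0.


By Vieta's formulas for ax^2 + bx + c = 0:
  Sum of roots = -b/a
  Product of roots = c/a

Here a = 3, b = -7, c = -1
Sum = -(-7)/3 = 7/3
Product = -1/3 = -1/3

Sum = 7/3


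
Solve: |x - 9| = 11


An absolute value equation |expr| = 11 gives two cases:
Case 1: x - 9 = 11
  x = 20, so x = 20
Case 2: x - 9 = -11
  x = -2, so x = -2

x = -2, x = 20


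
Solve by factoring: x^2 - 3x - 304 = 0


We need two numbers that multiply to -304 and add to -3.
Those numbers are -19 and 16 (since (-19) * 16 = -304 and (-19) + 16 = -3).
So x^2 - 3x - 304 = (x - 19)(x + 16) = 0
Setting each factor to zero: x = 19 or x = -16

x = -16, x = 19


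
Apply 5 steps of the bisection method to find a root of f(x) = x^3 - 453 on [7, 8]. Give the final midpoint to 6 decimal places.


f(x) = x^3 - 453
f(7) = -110 < 0
f(8) = 59 > 0

Step 1: midpoint = (7.000000 + 8.000000)/2 = 7.500000
  f(7.500000) = -31.125000
  f(mid) < 0, so root is in [7.500000, 8.000000]

Step 2: midpoint = (7.500000 + 8.000000)/2 = 7.750000
  f(7.750000) = 12.484375
  f(mid) > 0, so root is in [7.500000, 7.750000]

Step 3: midpoint = (7.500000 + 7.750000)/2 = 7.625000
  f(7.625000) = -9.677734
  f(mid) < 0, so root is in [7.625000, 7.750000]

Step 4: midpoint = (7.625000 + 7.750000)/2 = 7.687500
  f(7.687500) = 1.313232
  f(mid) > 0, so root is in [7.625000, 7.687500]

Step 5: midpoint = (7.625000 + 7.687500)/2 = 7.656250
  f(7.656250) = -4.204681
  f(mid) < 0, so root is in [7.656250, 7.687500]

midpoint = 7.656250


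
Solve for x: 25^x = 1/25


Express both sides with the same base.
1/25 = 25^(-1)
Since the bases match: x = -1

x = -1


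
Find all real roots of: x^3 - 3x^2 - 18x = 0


The constant term is 0, so x = 0 is a root. Factor out x:
  x(x^2 - 3x - 18) = 0
Solve the quadratic x^2 - 3x - 18 = 0: discriminant = (-3)^2 - 4(1)(-18) = 9 + 72 = 81.
sqrt(81) = 9, so x = (3 ± 9)/2: x = 6 or x = -3.

x = -3, x = 0, x = 6


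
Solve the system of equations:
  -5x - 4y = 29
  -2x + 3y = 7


Using Cramer's rule:
Determinant D = (-5)(3) - (-2)(-4) = -15 - 8 = -23
Dx = (29)(3) - (7)(-4) = 87 + 28 = 115
Dy = (-5)(7) - (-2)(29) = -35 + 58 = 23
x = Dx/D = 115/-23 = -5
y = Dy/D = 23/-23 = -1

x = -5, y = -1


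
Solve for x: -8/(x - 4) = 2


Multiply both sides by (x - 4): -8 = 2(x - 4)
Distribute: -8 = 2x - 8
2x = -8 + 8 = 0
x = 0

x = 0


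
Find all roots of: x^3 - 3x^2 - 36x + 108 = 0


Let p(x) = x^3 - 3x^2 - 36x + 108. By the rational root theorem (leading coefficient 1), any rational root is an integer divisor of 108: try ±1, ±2, ... in turn.
Test x = 1: value = 70 ≠ 0.
Test x = -1: value = 140 ≠ 0.
Test x = 2: value = 32 ≠ 0.
Test x = -2: value = 160 ≠ 0.
Test x = 3: value = 0 ✓, so (x - 3) is a factor.
Synthetic division by (x - 3): bring down 1; 1(3) - 3 = 0; 0(3) - 36 = -36; (-36)(3) + 108 = 0 → quotient x^2 - 36, remainder 0.
Solve the quadratic x^2 - 36 = 0: discriminant = 0^2 - 4(1)(-36) = 0 + 144 = 144.
sqrt(144) = 12, so x = (0 ± 12)/2: x = 6 or x = -6.
Collecting all roots found:

x = -6, x = 3, x = 6


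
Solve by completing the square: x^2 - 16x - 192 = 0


Start: x^2 - 16x - 192 = 0
Move constant: x^2 - 16x = 192
Half of -16 is -8, squared is 64
Add 64 to both sides: x^2 - 16x + 64 = 256
(x - 8)^2 = 256
x - 8 = ±16
x = 8 + 16 = 24 or x = 8 - 16 = -8

x = -8, x = 24


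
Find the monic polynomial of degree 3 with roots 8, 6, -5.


A monic polynomial with roots 8, 6, -5 is:
p(x) = (x - 8)(x - 6)(x + 5)
After multiplying by (x - 8): x - 8
After multiplying by (x - 6): x^2 - 14x + 48
After multiplying by (x + 5): x^3 - 9x^2 - 22x + 240

x^3 - 9x^2 - 22x + 240


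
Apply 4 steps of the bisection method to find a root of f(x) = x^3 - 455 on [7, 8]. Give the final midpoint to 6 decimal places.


f(x) = x^3 - 455
f(7) = -112 < 0
f(8) = 57 > 0

Step 1: midpoint = (7.000000 + 8.000000)/2 = 7.500000
  f(7.500000) = -33.125000
  f(mid) < 0, so root is in [7.500000, 8.000000]

Step 2: midpoint = (7.500000 + 8.000000)/2 = 7.750000
  f(7.750000) = 10.484375
  f(mid) > 0, so root is in [7.500000, 7.750000]

Step 3: midpoint = (7.500000 + 7.750000)/2 = 7.625000
  f(7.625000) = -11.677734
  f(mid) < 0, so root is in [7.625000, 7.750000]

Step 4: midpoint = (7.625000 + 7.750000)/2 = 7.687500
  f(7.687500) = -0.686768
  f(mid) < 0, so root is in [7.687500, 7.750000]

midpoint = 7.687500


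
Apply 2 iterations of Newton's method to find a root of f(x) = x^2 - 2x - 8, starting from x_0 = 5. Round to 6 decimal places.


Newton's method: x_(n+1) = x_n - f(x_n)/f'(x_n)
f(x) = x^2 - 2x - 8
f'(x) = 2x - 2

Iteration 1:
  f(5.000000) = 7.000000
  f'(5.000000) = 8.000000
  x_1 = 5.000000 - (7.000000)/(8.000000) = 4.125000

Iteration 2:
  f(4.125000) = 0.765625
  f'(4.125000) = 6.250000
  x_2 = 4.125000 - (0.765625)/(6.250000) = 4.002500

x_2 = 4.002500


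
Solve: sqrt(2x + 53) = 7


Square both sides: 2x + 53 = 7^2 = 49
2x = 49 - 53 = -4
x = -2
Check: sqrt(2*(-2) + 53) = sqrt(49) = 7 ✓

x = -2


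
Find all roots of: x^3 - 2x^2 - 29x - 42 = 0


Let p(x) = x^3 - 2x^2 - 29x - 42. By the rational root theorem (leading coefficient 1), any rational root is an integer divisor of 42: try ±1, ±2, ... in turn.
Test x = 1: value = -72 ≠ 0.
Test x = -1: value = -16 ≠ 0.
Test x = 2: value = -100 ≠ 0.
Test x = -2: value = 0 ✓, so (x + 2) is a factor.
Synthetic division by (x + 2): bring down 1; 1(-2) - 2 = -4; (-4)(-2) - 29 = -21; (-21)(-2) - 42 = 0 → quotient x^2 - 4x - 21, remainder 0.
Solve the quadratic x^2 - 4x - 21 = 0: discriminant = (-4)^2 - 4(1)(-21) = 16 + 84 = 100.
sqrt(100) = 10, so x = (4 ± 10)/2: x = 7 or x = -3.
Collecting all roots found:

x = -3, x = -2, x = 7


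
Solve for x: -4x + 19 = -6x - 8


Starting with: -4x + 19 = -6x - 8
Move all x terms to left: (-4 + 6)x = -8 - 19
Simplify: 2x = -27
Divide both sides by 2: x = -27/2

x = -27/2


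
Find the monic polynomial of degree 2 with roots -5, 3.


A monic polynomial with roots -5, 3 is:
p(x) = (x + 5)(x - 3)
After multiplying by (x + 5): x + 5
After multiplying by (x - 3): x^2 + 2x - 15

x^2 + 2x - 15


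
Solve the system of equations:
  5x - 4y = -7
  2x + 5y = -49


Using Cramer's rule:
Determinant D = (5)(5) - (2)(-4) = 25 + 8 = 33
Dx = (-7)(5) - (-49)(-4) = -35 - 196 = -231
Dy = (5)(-49) - (2)(-7) = -245 + 14 = -231
x = Dx/D = -231/33 = -7
y = Dy/D = -231/33 = -7

x = -7, y = -7


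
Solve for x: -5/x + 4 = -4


Subtract 4 from both sides: -5/x = -8
Multiply both sides by x: -5 = -8 * x
Divide by -8: x = 5/8

x = 5/8


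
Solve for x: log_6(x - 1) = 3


Convert to exponential form: x - 1 = 6^3 = 216
x = 216 + 1 = 217
Check: log_6(217 - 1) = log_6(216) = log_6(216) = 3 ✓

x = 217


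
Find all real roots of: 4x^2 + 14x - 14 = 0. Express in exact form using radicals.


Using the quadratic formula: x = (-b ± sqrt(b^2 - 4ac)) / (2a)
Here a = 4, b = 14, c = -14
Discriminant = b^2 - 4ac = 14^2 - 4(4)(-14) = 196 + 224 = 420
Since discriminant = 420 > 0, there are two real roots.
x = (-14 ± 2*sqrt(105)) / 8
Simplifying: x = (-7 ± sqrt(105)) / 4
Numerically: x ≈ 0.8117 or x ≈ -4.3117

x = (-7 + sqrt(105)) / 4 or x = (-7 - sqrt(105)) / 4


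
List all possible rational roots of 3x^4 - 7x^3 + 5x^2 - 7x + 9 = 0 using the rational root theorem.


Rational root theorem: possible roots are ±p/q where:
  p divides the constant term (9): p ∈ {1, 3, 9}
  q divides the leading coefficient (3): q ∈ {1, 3}

All possible rational roots: -9, -3, -1, -1/3, 1/3, 1, 3, 9

-9, -3, -1, -1/3, 1/3, 1, 3, 9


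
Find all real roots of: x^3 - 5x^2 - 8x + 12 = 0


Let p(x) = x^3 - 5x^2 - 8x + 12. By the rational root theorem (leading coefficient 1), any rational root is an integer divisor of 12: try ±1, ±2, ... in turn.
Test x = 1: value = 0 ✓, so (x - 1) is a factor.
Synthetic division by (x - 1): bring down 1; 1(1) - 5 = -4; (-4)(1) - 8 = -12; (-12)(1) + 12 = 0 → quotient x^2 - 4x - 12, remainder 0.
Solve the quadratic x^2 - 4x - 12 = 0: discriminant = (-4)^2 - 4(1)(-12) = 16 + 48 = 64.
sqrt(64) = 8, so x = (4 ± 8)/2: x = 6 or x = -2.

x = -2, x = 1, x = 6


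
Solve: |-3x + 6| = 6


An absolute value equation |expr| = 6 gives two cases:
Case 1: -3x + 6 = 6
  -3x = 0, so x = 0
Case 2: -3x + 6 = -6
  -3x = -12, so x = 4

x = 0, x = 4


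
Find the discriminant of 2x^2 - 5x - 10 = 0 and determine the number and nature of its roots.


For ax^2 + bx + c = 0, discriminant D = b^2 - 4ac
Here a = 2, b = -5, c = -10
D = (-5)^2 - 4(2)(-10) = 25 + 80 = 105

D = 105 > 0 but not a perfect square
The equation has 2 distinct real irrational roots.

Discriminant = 105, 2 distinct real irrational roots


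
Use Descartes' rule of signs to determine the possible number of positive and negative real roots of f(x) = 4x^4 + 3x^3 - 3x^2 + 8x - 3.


Descartes' rule of signs:

For positive roots, count sign changes in f(x) = 4x^4 + 3x^3 - 3x^2 + 8x - 3:
Signs of coefficients: +, +, -, +, -
Number of sign changes: 3
Possible positive real roots: 3, 1

For negative roots, examine f(-x) = 4x^4 - 3x^3 - 3x^2 - 8x - 3:
Signs of coefficients: +, -, -, -, -
Number of sign changes: 1
Possible negative real roots: 1

Positive roots: 3 or 1; Negative roots: 1


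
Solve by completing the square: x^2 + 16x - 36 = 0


Start: x^2 + 16x - 36 = 0
Move constant: x^2 + 16x = 36
Half of 16 is 8, squared is 64
Add 64 to both sides: x^2 + 16x + 64 = 100
(x + 8)^2 = 100
x + 8 = ±10
x = -8 + 10 = 2 or x = -8 - 10 = -18

x = -18, x = 2


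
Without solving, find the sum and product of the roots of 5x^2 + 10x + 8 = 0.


By Vieta's formulas for ax^2 + bx + c = 0:
  Sum of roots = -b/a
  Product of roots = c/a

Here a = 5, b = 10, c = 8
Sum = -(10)/5 = -2
Product = 8/5 = 8/5

Sum = -2, Product = 8/5


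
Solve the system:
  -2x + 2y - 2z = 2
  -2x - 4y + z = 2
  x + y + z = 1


Using Cramer's rule. Expand each determinant along the first row.
D  = (-2)*[(-4)*1 - 1*1] - 2*[(-2)*1 - 1*1] + (-2)*[(-2)*1 - (-4)*1]
  = (-2)*(-5) - 2*(-3) + (-2)*(2) = 12
Dx = 2*[(-4)*1 - 1*1] - 2*[2*1 - 1*1] + (-2)*[2*1 - (-4)*1]
  = 2*(-5) - 2*(1) + (-2)*(6) = -24
Dy = (-2)*[2*1 - 1*1] - 2*[(-2)*1 - 1*1] + (-2)*[(-2)*1 - 2*1]
  = (-2)*(1) - 2*(-3) + (-2)*(-4) = 12
Dz = (-2)*[(-4)*1 - 2*1] - 2*[(-2)*1 - 2*1] + 2*[(-2)*1 - (-4)*1]
  = (-2)*(-6) - 2*(-4) + 2*(2) = 24
x = Dx/D = -24/12 = -2, y = Dy/D = 12/12 = 1, z = Dz/D = 24/12 = 2
Check eq1: (-2)(-2) + (2)(1) + (-2)(2) = 2 = 2 ✓
Check eq2: (-2)(-2) + (-4)(1) + (1)(2) = 2 = 2 ✓
Check eq3: (1)(-2) + (1)(1) + (1)(2) = 1 = 1 ✓

x = -2, y = 1, z = 2


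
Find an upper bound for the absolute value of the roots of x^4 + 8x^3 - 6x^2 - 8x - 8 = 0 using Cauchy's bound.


Cauchy's bound: all roots r satisfy |r| <= 1 + max(|a_i/a_n|) for i = 0,...,n-1
where a_n is the leading coefficient.

Coefficients: [1, 8, -6, -8, -8]
Leading coefficient a_n = 1
Ratios |a_i/a_n|: 8, 6, 8, 8
Maximum ratio: 8
Cauchy's bound: |r| <= 1 + 8 = 9

Upper bound = 9


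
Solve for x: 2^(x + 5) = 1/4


Express both sides with the same base.
1/4 = 2^(-2)
Since the bases match, equate exponents: x + 5 = -2
So x = -2 - (5) = -7

x = -7


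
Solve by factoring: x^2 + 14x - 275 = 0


We need two numbers that multiply to -275 and add to 14.
Those numbers are -11 and 25 (since (-11) * 25 = -275 and (-11) + 25 = 14).
So x^2 + 14x - 275 = (x - 11)(x + 25) = 0
Setting each factor to zero: x = 11 or x = -25

x = -25, x = 11


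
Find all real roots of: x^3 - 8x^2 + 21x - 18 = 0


Let p(x) = x^3 - 8x^2 + 21x - 18. By the rational root theorem (leading coefficient 1), any rational root is an integer divisor of 18: try ±1, ±2, ... in turn.
Test x = 1: value = -4 ≠ 0.
Test x = -1: value = -48 ≠ 0.
Test x = 2: value = 0 ✓, so (x - 2) is a factor.
Synthetic division by (x - 2): bring down 1; 1(2) - 8 = -6; (-6)(2) + 21 = 9; 9(2) - 18 = 0 → quotient x^2 - 6x + 9, remainder 0.
Solve the quadratic x^2 - 6x + 9 = 0: discriminant = (-6)^2 - 4(1)(9) = 36 - 36 = 0.
Discriminant = 0, so a double root: x = 6/2 = 3.

x = 2, x = 3 (multiplicity 2)


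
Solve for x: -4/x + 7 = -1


Subtract 7 from both sides: -4/x = -8
Multiply both sides by x: -4 = -8 * x
Divide by -8: x = 1/2

x = 1/2


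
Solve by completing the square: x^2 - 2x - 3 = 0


Start: x^2 - 2x - 3 = 0
Move constant: x^2 - 2x = 3
Half of -2 is -1, squared is 1
Add 1 to both sides: x^2 - 2x + 1 = 4
(x - 1)^2 = 4
x - 1 = ±2
x = 1 + 2 = 3 or x = 1 - 2 = -1

x = -1, x = 3


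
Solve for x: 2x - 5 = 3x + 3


Starting with: 2x - 5 = 3x + 3
Move all x terms to left: (2 - 3)x = 3 + 5
Simplify: -x = 8
Divide both sides by -1: x = -8

x = -8


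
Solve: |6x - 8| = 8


An absolute value equation |expr| = 8 gives two cases:
Case 1: 6x - 8 = 8
  6x = 16, so x = 8/3
Case 2: 6x - 8 = -8
  6x = 0, so x = 0

x = 0, x = 8/3


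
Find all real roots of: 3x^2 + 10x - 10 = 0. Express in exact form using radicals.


Using the quadratic formula: x = (-b ± sqrt(b^2 - 4ac)) / (2a)
Here a = 3, b = 10, c = -10
Discriminant = b^2 - 4ac = 10^2 - 4(3)(-10) = 100 + 120 = 220
Since discriminant = 220 > 0, there are two real roots.
x = (-10 ± 2*sqrt(55)) / 6
Simplifying: x = (-5 ± sqrt(55)) / 3
Numerically: x ≈ 0.8054 or x ≈ -4.1387

x = (-5 + sqrt(55)) / 3 or x = (-5 - sqrt(55)) / 3


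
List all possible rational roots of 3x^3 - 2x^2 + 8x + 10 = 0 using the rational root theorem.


Rational root theorem: possible roots are ±p/q where:
  p divides the constant term (10): p ∈ {1, 2, 5, 10}
  q divides the leading coefficient (3): q ∈ {1, 3}

All possible rational roots: -10, -5, -10/3, -2, -5/3, -1, -2/3, -1/3, 1/3, 2/3, 1, 5/3, 2, 10/3, 5, 10

-10, -5, -10/3, -2, -5/3, -1, -2/3, -1/3, 1/3, 2/3, 1, 5/3, 2, 10/3, 5, 10


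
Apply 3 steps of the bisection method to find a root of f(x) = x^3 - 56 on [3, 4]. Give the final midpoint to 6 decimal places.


f(x) = x^3 - 56
f(3) = -29 < 0
f(4) = 8 > 0

Step 1: midpoint = (3.000000 + 4.000000)/2 = 3.500000
  f(3.500000) = -13.125000
  f(mid) < 0, so root is in [3.500000, 4.000000]

Step 2: midpoint = (3.500000 + 4.000000)/2 = 3.750000
  f(3.750000) = -3.265625
  f(mid) < 0, so root is in [3.750000, 4.000000]

Step 3: midpoint = (3.750000 + 4.000000)/2 = 3.875000
  f(3.875000) = 2.185547
  f(mid) > 0, so root is in [3.750000, 3.875000]

midpoint = 3.875000


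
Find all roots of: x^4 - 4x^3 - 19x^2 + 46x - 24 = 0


Let p(x) = x^4 - 4x^3 - 19x^2 + 46x - 24. By the rational root theorem (leading coefficient 1), any rational root is an integer divisor of 24: try ±1, ±2, ... in turn.
Test x = 1: value = 0 ✓, so (x - 1) is a factor.
Synthetic division by (x - 1): bring down 1; 1(1) - 4 = -3; (-3)(1) - 19 = -22; (-22)(1) + 46 = 24; 24(1) - 24 = 0 → quotient x^3 - 3x^2 - 22x + 24, remainder 0.
Continue with the quotient x^3 - 3x^2 - 22x + 24 (candidates must divide 24; re-test x = 1 first in case it repeats).
Test x = 1: value = 0 ✓, so (x - 1) is a factor.
Synthetic division by (x - 1): bring down 1; 1(1) - 3 = -2; (-2)(1) - 22 = -24; (-24)(1) + 24 = 0 → quotient x^2 - 2x - 24, remainder 0.
Solve the quadratic x^2 - 2x - 24 = 0: discriminant = (-2)^2 - 4(1)(-24) = 4 + 96 = 100.
sqrt(100) = 10, so x = (2 ± 10)/2: x = 6 or x = -4.
Collecting all roots found:

x = -4, x = 1 (multiplicity 2), x = 6


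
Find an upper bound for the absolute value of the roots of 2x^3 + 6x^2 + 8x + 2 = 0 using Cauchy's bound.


Cauchy's bound: all roots r satisfy |r| <= 1 + max(|a_i/a_n|) for i = 0,...,n-1
where a_n is the leading coefficient.

Coefficients: [2, 6, 8, 2]
Leading coefficient a_n = 2
Ratios |a_i/a_n|: 3, 4, 1
Maximum ratio: 4
Cauchy's bound: |r| <= 1 + 4 = 5

Upper bound = 5


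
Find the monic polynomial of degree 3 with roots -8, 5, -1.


A monic polynomial with roots -8, 5, -1 is:
p(x) = (x + 8)(x - 5)(x + 1)
After multiplying by (x + 8): x + 8
After multiplying by (x - 5): x^2 + 3x - 40
After multiplying by (x + 1): x^3 + 4x^2 - 37x - 40

x^3 + 4x^2 - 37x - 40


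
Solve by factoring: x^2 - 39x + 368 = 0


We need two numbers that multiply to 368 and add to -39.
Those numbers are -16 and -23 (since (-16) * (-23) = 368 and (-16) + (-23) = -39).
So x^2 - 39x + 368 = (x - 16)(x - 23) = 0
Setting each factor to zero: x = 16 or x = 23

x = 16, x = 23


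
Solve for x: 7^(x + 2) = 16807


Express both sides with the same base.
16807 = 7^5
Since the bases match, equate exponents: x + 2 = 5
So x = 5 - (2) = 3

x = 3


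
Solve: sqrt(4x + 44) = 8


Square both sides: 4x + 44 = 8^2 = 64
4x = 64 - 44 = 20
x = 5
Check: sqrt(4*5 + 44) = sqrt(64) = 8 ✓

x = 5


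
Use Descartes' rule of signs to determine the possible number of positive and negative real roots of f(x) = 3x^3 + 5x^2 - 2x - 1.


Descartes' rule of signs:

For positive roots, count sign changes in f(x) = 3x^3 + 5x^2 - 2x - 1:
Signs of coefficients: +, +, -, -
Number of sign changes: 1
Possible positive real roots: 1

For negative roots, examine f(-x) = -3x^3 + 5x^2 + 2x - 1:
Signs of coefficients: -, +, +, -
Number of sign changes: 2
Possible negative real roots: 2, 0

Positive roots: 1; Negative roots: 2 or 0


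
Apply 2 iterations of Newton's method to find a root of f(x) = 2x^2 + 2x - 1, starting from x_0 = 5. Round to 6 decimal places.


Newton's method: x_(n+1) = x_n - f(x_n)/f'(x_n)
f(x) = 2x^2 + 2x - 1
f'(x) = 4x + 2

Iteration 1:
  f(5.000000) = 59.000000
  f'(5.000000) = 22.000000
  x_1 = 5.000000 - (59.000000)/(22.000000) = 2.318182

Iteration 2:
  f(2.318182) = 14.384298
  f'(2.318182) = 11.272727
  x_2 = 2.318182 - (14.384298)/(11.272727) = 1.042155

x_2 = 1.042155


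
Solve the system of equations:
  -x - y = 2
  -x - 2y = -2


Using Cramer's rule:
Determinant D = (-1)(-2) - (-1)(-1) = 2 - 1 = 1
Dx = (2)(-2) - (-2)(-1) = -4 - 2 = -6
Dy = (-1)(-2) - (-1)(2) = 2 + 2 = 4
x = Dx/D = -6/1 = -6
y = Dy/D = 4/1 = 4

x = -6, y = 4


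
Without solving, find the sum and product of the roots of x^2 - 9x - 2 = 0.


By Vieta's formulas for ax^2 + bx + c = 0:
  Sum of roots = -b/a
  Product of roots = c/a

Here a = 1, b = -9, c = -2
Sum = -(-9)/1 = 9
Product = -2/1 = -2

Sum = 9, Product = -2


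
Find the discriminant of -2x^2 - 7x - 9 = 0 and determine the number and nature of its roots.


For ax^2 + bx + c = 0, discriminant D = b^2 - 4ac
Here a = -2, b = -7, c = -9
D = (-7)^2 - 4(-2)(-9) = 49 - 72 = -23

D = -23 < 0
The equation has no real roots (2 complex conjugate roots).

Discriminant = -23, no real roots (2 complex conjugate roots)


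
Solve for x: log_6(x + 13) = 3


Convert to exponential form: x + 13 = 6^3 = 216
x = 216 - 13 = 203
Check: log_6(203 + 13) = log_6(216) = log_6(216) = 3 ✓

x = 203


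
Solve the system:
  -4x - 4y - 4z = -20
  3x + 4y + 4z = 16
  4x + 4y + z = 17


Using Cramer's rule. Expand each determinant along the first row.
D  = (-4)*[4*1 - 4*4] - (-4)*[3*1 - 4*4] + (-4)*[3*4 - 4*4]
  = (-4)*(-12) - (-4)*(-13) + (-4)*(-4) = 12
Dx = (-20)*[4*1 - 4*4] - (-4)*[16*1 - 4*17] + (-4)*[16*4 - 4*17]
  = (-20)*(-12) - (-4)*(-52) + (-4)*(-4) = 48
Dy = (-4)*[16*1 - 4*17] - (-20)*[3*1 - 4*4] + (-4)*[3*17 - 16*4]
  = (-4)*(-52) - (-20)*(-13) + (-4)*(-13) = 0
Dz = (-4)*[4*17 - 16*4] - (-4)*[3*17 - 16*4] + (-20)*[3*4 - 4*4]
  = (-4)*(4) - (-4)*(-13) + (-20)*(-4) = 12
x = Dx/D = 48/12 = 4, y = Dy/D = 0/12 = 0, z = Dz/D = 12/12 = 1
Check eq1: (-4)(4) + (-4)(0) + (-4)(1) = -20 = -20 ✓
Check eq2: (3)(4) + (4)(0) + (4)(1) = 16 = 16 ✓
Check eq3: (4)(4) + (4)(0) + (1)(1) = 17 = 17 ✓

x = 4, y = 0, z = 1


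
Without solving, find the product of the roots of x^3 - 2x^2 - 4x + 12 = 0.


By Vieta's formulas for x^3 + bx^2 + cx + d = 0:
  r1 + r2 + r3 = -b/a = 2
  r1*r2 + r1*r3 + r2*r3 = c/a = -4
  r1*r2*r3 = -d/a = -12


Product = -12


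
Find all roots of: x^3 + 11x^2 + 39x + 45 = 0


Let p(x) = x^3 + 11x^2 + 39x + 45. By the rational root theorem (leading coefficient 1), any rational root is an integer divisor of 45: try ±1, ±2, ... in turn.
Test x = 1: value = 96 ≠ 0.
Test x = -1: value = 16 ≠ 0.
Test x = 3: value = 288 ≠ 0.
Test x = -3: value = 0 ✓, so (x + 3) is a factor.
Synthetic division by (x + 3): bring down 1; 1(-3) + 11 = 8; 8(-3) + 39 = 15; 15(-3) + 45 = 0 → quotient x^2 + 8x + 15, remainder 0.
Solve the quadratic x^2 + 8x + 15 = 0: discriminant = 8^2 - 4(1)(15) = 64 - 60 = 4.
sqrt(4) = 2, so x = (-8 ± 2)/2: x = -3 or x = -5.
Collecting all roots found:

x = -5, x = -3 (multiplicity 2)


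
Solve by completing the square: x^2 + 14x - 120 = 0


Start: x^2 + 14x - 120 = 0
Move constant: x^2 + 14x = 120
Half of 14 is 7, squared is 49
Add 49 to both sides: x^2 + 14x + 49 = 169
(x + 7)^2 = 169
x + 7 = ±13
x = -7 + 13 = 6 or x = -7 - 13 = -20

x = -20, x = 6


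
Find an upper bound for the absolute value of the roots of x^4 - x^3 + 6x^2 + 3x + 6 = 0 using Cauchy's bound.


Cauchy's bound: all roots r satisfy |r| <= 1 + max(|a_i/a_n|) for i = 0,...,n-1
where a_n is the leading coefficient.

Coefficients: [1, -1, 6, 3, 6]
Leading coefficient a_n = 1
Ratios |a_i/a_n|: 1, 6, 3, 6
Maximum ratio: 6
Cauchy's bound: |r| <= 1 + 6 = 7

Upper bound = 7


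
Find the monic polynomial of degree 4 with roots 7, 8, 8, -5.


A monic polynomial with roots 7, 8, 8, -5 is:
p(x) = (x - 7)(x - 8)(x - 8)(x + 5)
After multiplying by (x - 7): x - 7
After multiplying by (x - 8): x^2 - 15x + 56
After multiplying by (x - 8): x^3 - 23x^2 + 176x - 448
After multiplying by (x + 5): x^4 - 18x^3 + 61x^2 + 432x - 2240

x^4 - 18x^3 + 61x^2 + 432x - 2240


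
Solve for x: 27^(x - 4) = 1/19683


Express both sides with the same base.
1/19683 = 27^(-3)
Since the bases match, equate exponents: x - 4 = -3
So x = -3 - (-4) = 1

x = 1


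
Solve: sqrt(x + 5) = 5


Square both sides: x + 5 = 5^2 = 25
x = 25 - 5 = 20
x = 20
Check: sqrt(1*20 + 5) = sqrt(25) = 5 ✓

x = 20


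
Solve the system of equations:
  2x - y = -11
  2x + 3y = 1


Using Cramer's rule:
Determinant D = (2)(3) - (2)(-1) = 6 + 2 = 8
Dx = (-11)(3) - (1)(-1) = -33 + 1 = -32
Dy = (2)(1) - (2)(-11) = 2 + 22 = 24
x = Dx/D = -32/8 = -4
y = Dy/D = 24/8 = 3

x = -4, y = 3


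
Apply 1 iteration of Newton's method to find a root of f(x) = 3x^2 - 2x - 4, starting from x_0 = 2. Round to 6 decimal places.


Newton's method: x_(n+1) = x_n - f(x_n)/f'(x_n)
f(x) = 3x^2 - 2x - 4
f'(x) = 6x - 2

Iteration 1:
  f(2.000000) = 4.000000
  f'(2.000000) = 10.000000
  x_1 = 2.000000 - (4.000000)/(10.000000) = 1.600000

x_1 = 1.600000


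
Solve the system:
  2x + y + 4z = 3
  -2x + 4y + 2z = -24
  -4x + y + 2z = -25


Using Cramer's rule. Expand each determinant along the first row.
D  = 2*[4*2 - 2*1] - 1*[(-2)*2 - 2*(-4)] + 4*[(-2)*1 - 4*(-4)]
  = 2*(6) - 1*(4) + 4*(14) = 64
Dx = 3*[4*2 - 2*1] - 1*[(-24)*2 - 2*(-25)] + 4*[(-24)*1 - 4*(-25)]
  = 3*(6) - 1*(2) + 4*(76) = 320
Dy = 2*[(-24)*2 - 2*(-25)] - 3*[(-2)*2 - 2*(-4)] + 4*[(-2)*(-25) - (-24)*(-4)]
  = 2*(2) - 3*(4) + 4*(-46) = -192
Dz = 2*[4*(-25) - (-24)*1] - 1*[(-2)*(-25) - (-24)*(-4)] + 3*[(-2)*1 - 4*(-4)]
  = 2*(-76) - 1*(-46) + 3*(14) = -64
x = Dx/D = 320/64 = 5, y = Dy/D = -192/64 = -3, z = Dz/D = -64/64 = -1
Check eq1: (2)(5) + (1)(-3) + (4)(-1) = 3 = 3 ✓
Check eq2: (-2)(5) + (4)(-3) + (2)(-1) = -24 = -24 ✓
Check eq3: (-4)(5) + (1)(-3) + (2)(-1) = -25 = -25 ✓

x = 5, y = -3, z = -1


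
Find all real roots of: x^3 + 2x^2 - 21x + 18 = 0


Let p(x) = x^3 + 2x^2 - 21x + 18. By the rational root theorem (leading coefficient 1), any rational root is an integer divisor of 18: try ±1, ±2, ... in turn.
Test x = 1: value = 0 ✓, so (x - 1) is a factor.
Synthetic division by (x - 1): bring down 1; 1(1) + 2 = 3; 3(1) - 21 = -18; (-18)(1) + 18 = 0 → quotient x^2 + 3x - 18, remainder 0.
Solve the quadratic x^2 + 3x - 18 = 0: discriminant = 3^2 - 4(1)(-18) = 9 + 72 = 81.
sqrt(81) = 9, so x = (-3 ± 9)/2: x = 3 or x = -6.

x = -6, x = 1, x = 3


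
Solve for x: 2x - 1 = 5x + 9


Starting with: 2x - 1 = 5x + 9
Move all x terms to left: (2 - 5)x = 9 + 1
Simplify: -3x = 10
Divide both sides by -3: x = -10/3

x = -10/3


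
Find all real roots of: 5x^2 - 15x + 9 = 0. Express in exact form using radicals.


Using the quadratic formula: x = (-b ± sqrt(b^2 - 4ac)) / (2a)
Here a = 5, b = -15, c = 9
Discriminant = b^2 - 4ac = (-15)^2 - 4(5)(9) = 225 - 180 = 45
Since discriminant = 45 > 0, there are two real roots.
x = (15 ± 3*sqrt(5)) / 10
Numerically: x ≈ 2.1708 or x ≈ 0.8292

x = (15 + 3*sqrt(5)) / 10 or x = (15 - 3*sqrt(5)) / 10


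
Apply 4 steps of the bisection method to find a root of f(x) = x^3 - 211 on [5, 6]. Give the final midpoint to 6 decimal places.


f(x) = x^3 - 211
f(5) = -86 < 0
f(6) = 5 > 0

Step 1: midpoint = (5.000000 + 6.000000)/2 = 5.500000
  f(5.500000) = -44.625000
  f(mid) < 0, so root is in [5.500000, 6.000000]

Step 2: midpoint = (5.500000 + 6.000000)/2 = 5.750000
  f(5.750000) = -20.890625
  f(mid) < 0, so root is in [5.750000, 6.000000]

Step 3: midpoint = (5.750000 + 6.000000)/2 = 5.875000
  f(5.875000) = -8.220703
  f(mid) < 0, so root is in [5.875000, 6.000000]

Step 4: midpoint = (5.875000 + 6.000000)/2 = 5.937500
  f(5.937500) = -1.679932
  f(mid) < 0, so root is in [5.937500, 6.000000]

midpoint = 5.937500


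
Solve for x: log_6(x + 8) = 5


Convert to exponential form: x + 8 = 6^5 = 7776
x = 7776 - 8 = 7768
Check: log_6(7768 + 8) = log_6(7776) = log_6(7776) = 5 ✓

x = 7768


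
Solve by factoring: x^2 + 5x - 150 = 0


We need two numbers that multiply to -150 and add to 5.
Those numbers are -10 and 15 (since (-10) * 15 = -150 and (-10) + 15 = 5).
So x^2 + 5x - 150 = (x - 10)(x + 15) = 0
Setting each factor to zero: x = 10 or x = -15

x = -15, x = 10


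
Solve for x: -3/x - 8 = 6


Subtract -8 from both sides: -3/x = 14
Multiply both sides by x: -3 = 14 * x
Divide by 14: x = -3/14

x = -3/14


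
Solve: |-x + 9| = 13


An absolute value equation |expr| = 13 gives two cases:
Case 1: -x + 9 = 13
  -x = 4, so x = -4
Case 2: -x + 9 = -13
  -x = -22, so x = 22

x = -4, x = 22


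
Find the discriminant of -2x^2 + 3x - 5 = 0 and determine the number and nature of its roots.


For ax^2 + bx + c = 0, discriminant D = b^2 - 4ac
Here a = -2, b = 3, c = -5
D = (3)^2 - 4(-2)(-5) = 9 - 40 = -31

D = -31 < 0
The equation has no real roots (2 complex conjugate roots).

Discriminant = -31, no real roots (2 complex conjugate roots)


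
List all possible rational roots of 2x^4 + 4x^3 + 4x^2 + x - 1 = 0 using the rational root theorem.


Rational root theorem: possible roots are ±p/q where:
  p divides the constant term (-1): p ∈ {1}
  q divides the leading coefficient (2): q ∈ {1, 2}

All possible rational roots: -1, -1/2, 1/2, 1

-1, -1/2, 1/2, 1


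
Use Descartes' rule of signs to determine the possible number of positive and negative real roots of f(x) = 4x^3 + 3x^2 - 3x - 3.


Descartes' rule of signs:

For positive roots, count sign changes in f(x) = 4x^3 + 3x^2 - 3x - 3:
Signs of coefficients: +, +, -, -
Number of sign changes: 1
Possible positive real roots: 1

For negative roots, examine f(-x) = -4x^3 + 3x^2 + 3x - 3:
Signs of coefficients: -, +, +, -
Number of sign changes: 2
Possible negative real roots: 2, 0

Positive roots: 1; Negative roots: 2 or 0


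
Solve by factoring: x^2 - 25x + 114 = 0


We need two numbers that multiply to 114 and add to -25.
Those numbers are -19 and -6 (since (-19) * (-6) = 114 and (-19) + (-6) = -25).
So x^2 - 25x + 114 = (x - 19)(x - 6) = 0
Setting each factor to zero: x = 19 or x = 6

x = 6, x = 19


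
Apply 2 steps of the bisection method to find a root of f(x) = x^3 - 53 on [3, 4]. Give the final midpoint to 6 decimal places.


f(x) = x^3 - 53
f(3) = -26 < 0
f(4) = 11 > 0

Step 1: midpoint = (3.000000 + 4.000000)/2 = 3.500000
  f(3.500000) = -10.125000
  f(mid) < 0, so root is in [3.500000, 4.000000]

Step 2: midpoint = (3.500000 + 4.000000)/2 = 3.750000
  f(3.750000) = -0.265625
  f(mid) < 0, so root is in [3.750000, 4.000000]

midpoint = 3.750000


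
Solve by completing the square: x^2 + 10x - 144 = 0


Start: x^2 + 10x - 144 = 0
Move constant: x^2 + 10x = 144
Half of 10 is 5, squared is 25
Add 25 to both sides: x^2 + 10x + 25 = 169
(x + 5)^2 = 169
x + 5 = ±13
x = -5 + 13 = 8 or x = -5 - 13 = -18

x = -18, x = 8


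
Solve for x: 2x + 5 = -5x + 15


Starting with: 2x + 5 = -5x + 15
Move all x terms to left: (2 + 5)x = 15 - 5
Simplify: 7x = 10
Divide both sides by 7: x = 10/7

x = 10/7


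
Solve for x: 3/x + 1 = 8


Subtract 1 from both sides: 3/x = 7
Multiply both sides by x: 3 = 7 * x
Divide by 7: x = 3/7

x = 3/7


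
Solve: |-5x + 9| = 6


An absolute value equation |expr| = 6 gives two cases:
Case 1: -5x + 9 = 6
  -5x = -3, so x = 3/5
Case 2: -5x + 9 = -6
  -5x = -15, so x = 3

x = 3/5, x = 3


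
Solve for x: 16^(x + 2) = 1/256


Express both sides with the same base.
1/256 = 16^(-2)
Since the bases match, equate exponents: x + 2 = -2
So x = -2 - (2) = -4

x = -4


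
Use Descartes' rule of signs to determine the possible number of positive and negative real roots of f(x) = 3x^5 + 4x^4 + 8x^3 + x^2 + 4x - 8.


Descartes' rule of signs:

For positive roots, count sign changes in f(x) = 3x^5 + 4x^4 + 8x^3 + x^2 + 4x - 8:
Signs of coefficients: +, +, +, +, +, -
Number of sign changes: 1
Possible positive real roots: 1

For negative roots, examine f(-x) = -3x^5 + 4x^4 - 8x^3 + x^2 - 4x - 8:
Signs of coefficients: -, +, -, +, -, -
Number of sign changes: 4
Possible negative real roots: 4, 2, 0

Positive roots: 1; Negative roots: 4 or 2 or 0


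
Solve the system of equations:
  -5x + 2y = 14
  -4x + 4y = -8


Using Cramer's rule:
Determinant D = (-5)(4) - (-4)(2) = -20 + 8 = -12
Dx = (14)(4) - (-8)(2) = 56 + 16 = 72
Dy = (-5)(-8) - (-4)(14) = 40 + 56 = 96
x = Dx/D = 72/-12 = -6
y = Dy/D = 96/-12 = -8

x = -6, y = -8


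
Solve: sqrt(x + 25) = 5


Square both sides: x + 25 = 5^2 = 25
x = 25 - 25 = 0
x = 0
Check: sqrt(1*0 + 25) = sqrt(25) = 5 ✓

x = 0


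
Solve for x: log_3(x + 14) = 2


Convert to exponential form: x + 14 = 3^2 = 9
x = 9 - 14 = -5
Check: log_3(-5 + 14) = log_3(9) = log_3(9) = 2 ✓

x = -5


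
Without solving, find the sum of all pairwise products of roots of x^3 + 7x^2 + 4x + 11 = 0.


By Vieta's formulas for x^3 + bx^2 + cx + d = 0:
  r1 + r2 + r3 = -b/a = -7
  r1*r2 + r1*r3 + r2*r3 = c/a = 4
  r1*r2*r3 = -d/a = -11


Sum of pairwise products = 4


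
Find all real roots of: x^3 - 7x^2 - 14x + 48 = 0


Let p(x) = x^3 - 7x^2 - 14x + 48. By the rational root theorem (leading coefficient 1), any rational root is an integer divisor of 48: try ±1, ±2, ... in turn.
Test x = 1: value = 28 ≠ 0.
Test x = -1: value = 54 ≠ 0.
Test x = 2: value = 0 ✓, so (x - 2) is a factor.
Synthetic division by (x - 2): bring down 1; 1(2) - 7 = -5; (-5)(2) - 14 = -24; (-24)(2) + 48 = 0 → quotient x^2 - 5x - 24, remainder 0.
Solve the quadratic x^2 - 5x - 24 = 0: discriminant = (-5)^2 - 4(1)(-24) = 25 + 96 = 121.
sqrt(121) = 11, so x = (5 ± 11)/2: x = 8 or x = -3.

x = -3, x = 2, x = 8


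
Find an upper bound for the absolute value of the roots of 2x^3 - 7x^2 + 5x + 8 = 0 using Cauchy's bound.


Cauchy's bound: all roots r satisfy |r| <= 1 + max(|a_i/a_n|) for i = 0,...,n-1
where a_n is the leading coefficient.

Coefficients: [2, -7, 5, 8]
Leading coefficient a_n = 2
Ratios |a_i/a_n|: 7/2, 5/2, 4
Maximum ratio: 4
Cauchy's bound: |r| <= 1 + 4 = 5

Upper bound = 5


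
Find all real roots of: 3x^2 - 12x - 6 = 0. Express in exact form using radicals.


Using the quadratic formula: x = (-b ± sqrt(b^2 - 4ac)) / (2a)
Here a = 3, b = -12, c = -6
Discriminant = b^2 - 4ac = (-12)^2 - 4(3)(-6) = 144 + 72 = 216
Since discriminant = 216 > 0, there are two real roots.
x = (12 ± 6*sqrt(6)) / 6
Simplifying: x = 2 ± sqrt(6)
Numerically: x ≈ 4.4495 or x ≈ -0.4495

x = 2 + sqrt(6) or x = 2 - sqrt(6)


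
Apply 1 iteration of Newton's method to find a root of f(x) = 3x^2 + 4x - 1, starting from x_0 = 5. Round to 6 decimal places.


Newton's method: x_(n+1) = x_n - f(x_n)/f'(x_n)
f(x) = 3x^2 + 4x - 1
f'(x) = 6x + 4

Iteration 1:
  f(5.000000) = 94.000000
  f'(5.000000) = 34.000000
  x_1 = 5.000000 - (94.000000)/(34.000000) = 2.235294

x_1 = 2.235294


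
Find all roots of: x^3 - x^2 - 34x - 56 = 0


Let p(x) = x^3 - x^2 - 34x - 56. By the rational root theorem (leading coefficient 1), any rational root is an integer divisor of 56: try ±1, ±2, ... in turn.
Test x = 1: value = -90 ≠ 0.
Test x = -1: value = -24 ≠ 0.
Test x = 2: value = -120 ≠ 0.
Test x = -2: value = 0 ✓, so (x + 2) is a factor.
Synthetic division by (x + 2): bring down 1; 1(-2) - 1 = -3; (-3)(-2) - 34 = -28; (-28)(-2) - 56 = 0 → quotient x^2 - 3x - 28, remainder 0.
Solve the quadratic x^2 - 3x - 28 = 0: discriminant = (-3)^2 - 4(1)(-28) = 9 + 112 = 121.
sqrt(121) = 11, so x = (3 ± 11)/2: x = 7 or x = -4.
Collecting all roots found:

x = -4, x = -2, x = 7


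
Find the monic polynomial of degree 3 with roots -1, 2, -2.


A monic polynomial with roots -1, 2, -2 is:
p(x) = (x + 1)(x - 2)(x + 2)
After multiplying by (x + 1): x + 1
After multiplying by (x - 2): x^2 - x - 2
After multiplying by (x + 2): x^3 + x^2 - 4x - 4

x^3 + x^2 - 4x - 4


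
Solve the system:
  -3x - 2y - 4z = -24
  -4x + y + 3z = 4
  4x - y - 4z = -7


Using Cramer's rule. Expand each determinant along the first row.
D  = (-3)*[1*(-4) - 3*(-1)] - (-2)*[(-4)*(-4) - 3*4] + (-4)*[(-4)*(-1) - 1*4]
  = (-3)*(-1) - (-2)*(4) + (-4)*(0) = 11
Dx = (-24)*[1*(-4) - 3*(-1)] - (-2)*[4*(-4) - 3*(-7)] + (-4)*[4*(-1) - 1*(-7)]
  = (-24)*(-1) - (-2)*(5) + (-4)*(3) = 22
Dy = (-3)*[4*(-4) - 3*(-7)] - (-24)*[(-4)*(-4) - 3*4] + (-4)*[(-4)*(-7) - 4*4]
  = (-3)*(5) - (-24)*(4) + (-4)*(12) = 33
Dz = (-3)*[1*(-7) - 4*(-1)] - (-2)*[(-4)*(-7) - 4*4] + (-24)*[(-4)*(-1) - 1*4]
  = (-3)*(-3) - (-2)*(12) + (-24)*(0) = 33
x = Dx/D = 22/11 = 2, y = Dy/D = 33/11 = 3, z = Dz/D = 33/11 = 3
Check eq1: (-3)(2) + (-2)(3) + (-4)(3) = -24 = -24 ✓
Check eq2: (-4)(2) + (1)(3) + (3)(3) = 4 = 4 ✓
Check eq3: (4)(2) + (-1)(3) + (-4)(3) = -7 = -7 ✓

x = 2, y = 3, z = 3


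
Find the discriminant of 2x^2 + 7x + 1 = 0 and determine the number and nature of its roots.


For ax^2 + bx + c = 0, discriminant D = b^2 - 4ac
Here a = 2, b = 7, c = 1
D = (7)^2 - 4(2)(1) = 49 - 8 = 41

D = 41 > 0 but not a perfect square
The equation has 2 distinct real irrational roots.

Discriminant = 41, 2 distinct real irrational roots


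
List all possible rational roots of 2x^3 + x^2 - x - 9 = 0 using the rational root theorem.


Rational root theorem: possible roots are ±p/q where:
  p divides the constant term (-9): p ∈ {1, 3, 9}
  q divides the leading coefficient (2): q ∈ {1, 2}

All possible rational roots: -9, -9/2, -3, -3/2, -1, -1/2, 1/2, 1, 3/2, 3, 9/2, 9

-9, -9/2, -3, -3/2, -1, -1/2, 1/2, 1, 3/2, 3, 9/2, 9


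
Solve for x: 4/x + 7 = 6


Subtract 7 from both sides: 4/x = -1
Multiply both sides by x: 4 = -1 * x
Divide by -1: x = -4

x = -4


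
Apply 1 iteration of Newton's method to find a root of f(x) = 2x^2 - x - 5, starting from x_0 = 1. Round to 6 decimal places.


Newton's method: x_(n+1) = x_n - f(x_n)/f'(x_n)
f(x) = 2x^2 - x - 5
f'(x) = 4x - 1

Iteration 1:
  f(1.000000) = -4.000000
  f'(1.000000) = 3.000000
  x_1 = 1.000000 - (-4.000000)/(3.000000) = 2.333333

x_1 = 2.333333


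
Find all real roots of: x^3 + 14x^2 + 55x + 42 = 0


Let p(x) = x^3 + 14x^2 + 55x + 42. By the rational root theorem (leading coefficient 1), any rational root is an integer divisor of 42: try ±1, ±2, ... in turn.
Test x = 1: value = 112 ≠ 0.
Test x = -1: value = 0 ✓, so (x + 1) is a factor.
Synthetic division by (x + 1): bring down 1; 1(-1) + 14 = 13; 13(-1) + 55 = 42; 42(-1) + 42 = 0 → quotient x^2 + 13x + 42, remainder 0.
Solve the quadratic x^2 + 13x + 42 = 0: discriminant = 13^2 - 4(1)(42) = 169 - 168 = 1.
sqrt(1) = 1, so x = (-13 ± 1)/2: x = -6 or x = -7.

x = -7, x = -6, x = -1
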